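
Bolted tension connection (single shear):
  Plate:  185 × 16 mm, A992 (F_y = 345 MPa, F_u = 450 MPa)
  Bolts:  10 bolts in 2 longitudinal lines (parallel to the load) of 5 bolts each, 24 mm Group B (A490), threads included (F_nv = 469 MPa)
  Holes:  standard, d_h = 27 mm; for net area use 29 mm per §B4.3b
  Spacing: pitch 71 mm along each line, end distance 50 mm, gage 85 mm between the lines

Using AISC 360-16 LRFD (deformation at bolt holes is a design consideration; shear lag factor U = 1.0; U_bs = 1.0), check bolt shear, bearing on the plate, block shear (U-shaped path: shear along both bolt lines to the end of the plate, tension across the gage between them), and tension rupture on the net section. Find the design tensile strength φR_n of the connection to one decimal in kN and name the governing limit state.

685.8 kN (net-section rupture governs)

Bolt shear: A_b = π(24)²/4 = 452.39 mm². φR_n = 0.75 × 469 × 452.39 × 10 × 1 = 1591.3 kN.
Bearing (16 mm plate, F_u = 450 MPa): end bolts L_c = 50 − 27/2 = 36.5, R_n = min(1.2×36.5×16×450, 2.4×24×16×450) = 315.36 kN/bolt; interior L_c = 71 − 27 = 44, R_n = 380.16 kN/bolt. φR_n = 0.75 × (2×315.36 + 8×380.16) = 2754.0 kN.
Block shear: shear path 2×[50+4×71] = 2×334 mm, A_gv = 10688, A_nv = 2×(334 − 4.5×29)×16 = 6512 mm²; tension across gage: (85 − 1×29)×16 = 896 mm². R_n = min(0.6×450×6512, 0.6×345×10688) + 1.0×450×896 = min(1758.2, 2212.4) + 403.2 = 2161.4 kN. φR_n = 0.75 × 2161.4 = 1621.1 kN.
Tension rupture (net): A_n = (185 − 2×29)×16 = 2032 mm² (U = 1.0, A_e = A_n). φR_n = 0.75 × 450 × 2032 = 685.8 kN.
Governing: min(1591.3, 2754.0, 1621.1, 685.8) = 685.8 kN → net-section rupture.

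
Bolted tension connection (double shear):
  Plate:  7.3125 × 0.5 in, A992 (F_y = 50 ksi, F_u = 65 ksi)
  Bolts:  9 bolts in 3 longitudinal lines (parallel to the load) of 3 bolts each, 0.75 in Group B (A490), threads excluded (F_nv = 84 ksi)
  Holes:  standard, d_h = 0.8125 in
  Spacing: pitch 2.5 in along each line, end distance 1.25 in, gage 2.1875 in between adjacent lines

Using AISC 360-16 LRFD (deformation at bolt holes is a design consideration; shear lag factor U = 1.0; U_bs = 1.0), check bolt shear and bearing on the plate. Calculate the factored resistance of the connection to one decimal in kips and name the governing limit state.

Bolt shear: A_b = π(0.75)²/4 = 0.44179 in². φR_n = 0.75 × 84 × 0.44179 × 9 × 2 = 501.0 kips.
Bearing (0.5 in plate, F_u = 65 ksi): end bolts L_c = 1.25 − 0.8125/2 = 0.84375, R_n = min(1.2×0.84375×0.5×65, 2.4×0.75×0.5×65) = 32.906 kips/bolt; interior L_c = 2.5 − 0.8125 = 1.6875, R_n = 58.5 kips/bolt. φR_n = 0.75 × (3×32.906 + 6×58.5) = 337.3 kips.
Governing: min(501.0, 337.3) = 337.3 kips → bearing.

337.3 kips (bearing governs)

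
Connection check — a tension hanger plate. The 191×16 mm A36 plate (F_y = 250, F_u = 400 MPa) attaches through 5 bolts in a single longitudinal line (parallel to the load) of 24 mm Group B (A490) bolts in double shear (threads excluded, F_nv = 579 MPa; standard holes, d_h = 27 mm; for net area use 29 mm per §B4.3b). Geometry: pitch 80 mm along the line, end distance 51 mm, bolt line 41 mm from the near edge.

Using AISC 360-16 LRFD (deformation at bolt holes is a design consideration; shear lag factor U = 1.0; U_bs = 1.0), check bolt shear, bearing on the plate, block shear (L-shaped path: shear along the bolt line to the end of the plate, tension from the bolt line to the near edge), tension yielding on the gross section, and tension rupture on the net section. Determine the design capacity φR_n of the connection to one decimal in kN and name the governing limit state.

Bolt shear: A_b = π(24)²/4 = 452.39 mm². φR_n = 0.75 × 579 × 452.39 × 5 × 2 = 1964.5 kN.
Bearing (16 mm plate, F_u = 400 MPa): end bolts L_c = 51 − 27/2 = 37.5, R_n = min(1.2×37.5×16×400, 2.4×24×16×400) = 288 kN/bolt; interior L_c = 80 − 27 = 53, R_n = 368.64 kN/bolt. φR_n = 0.75 × (1×288 + 4×368.64) = 1321.9 kN.
Block shear: shear path 1×[51+4×80] = 1×371 mm, A_gv = 5936, A_nv = 1×(371 − 4.5×29)×16 = 3848 mm²; tension to near edge: (41 − 0.5×29)×16 = 424 mm². R_n = min(0.6×400×3848, 0.6×250×5936) + 1.0×400×424 = min(923.52, 890.4) + 169.6 = 1060 kN. φR_n = 0.75 × 1060 = 795.0 kN.
Tension yield (gross): A_g = 191×16 = 3056 mm². φR_n = 0.90 × 250 × 3056 = 687.6 kN.
Tension rupture (net): A_n = (191 − 1×29)×16 = 2592 mm² (U = 1.0, A_e = A_n). φR_n = 0.75 × 400 × 2592 = 777.6 kN.
Governing: min(1964.5, 1321.9, 795.0, 687.6, 777.6) = 687.6 kN → gross-section yield.

687.6 kN (gross-section yield governs)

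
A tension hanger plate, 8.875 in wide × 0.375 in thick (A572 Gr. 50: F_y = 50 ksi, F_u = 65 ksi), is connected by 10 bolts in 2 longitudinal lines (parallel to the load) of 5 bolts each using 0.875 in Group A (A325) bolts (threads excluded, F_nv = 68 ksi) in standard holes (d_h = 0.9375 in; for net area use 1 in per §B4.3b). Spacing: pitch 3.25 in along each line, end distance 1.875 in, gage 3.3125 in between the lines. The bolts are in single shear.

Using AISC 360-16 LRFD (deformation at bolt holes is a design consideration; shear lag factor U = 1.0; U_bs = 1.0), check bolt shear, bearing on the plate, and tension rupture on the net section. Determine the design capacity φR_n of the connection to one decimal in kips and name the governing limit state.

Bolt shear: A_b = π(0.875)²/4 = 0.60132 in². φR_n = 0.75 × 68 × 0.60132 × 10 × 1 = 306.7 kips.
Bearing (0.375 in plate, F_u = 65 ksi): end bolts L_c = 1.875 − 0.9375/2 = 1.40625, R_n = min(1.2×1.40625×0.375×65, 2.4×0.875×0.375×65) = 41.133 kips/bolt; interior L_c = 3.25 − 0.9375 = 2.3125, R_n = 51.188 kips/bolt. φR_n = 0.75 × (2×41.133 + 8×51.188) = 368.8 kips.
Tension rupture (net): A_n = (8.875 − 2×1)×0.375 = 2.5781 in² (U = 1.0, A_e = A_n). φR_n = 0.75 × 65 × 2.5781 = 125.7 kips.
Governing: min(306.7, 368.8, 125.7) = 125.7 kips → net-section rupture.

125.7 kips (net-section rupture governs)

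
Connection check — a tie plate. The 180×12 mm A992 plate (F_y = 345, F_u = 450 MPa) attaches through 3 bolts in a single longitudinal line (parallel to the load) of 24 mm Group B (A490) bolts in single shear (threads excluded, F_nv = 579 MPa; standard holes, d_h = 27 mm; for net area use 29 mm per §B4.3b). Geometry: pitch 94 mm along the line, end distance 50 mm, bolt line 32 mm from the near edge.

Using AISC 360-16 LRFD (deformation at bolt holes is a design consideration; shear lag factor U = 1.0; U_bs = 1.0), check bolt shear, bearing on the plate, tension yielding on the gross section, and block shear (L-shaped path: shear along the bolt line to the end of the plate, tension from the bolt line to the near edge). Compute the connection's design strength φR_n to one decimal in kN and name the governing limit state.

473.0 kN (block shear governs)

Bolt shear: A_b = π(24)²/4 = 452.39 mm². φR_n = 0.75 × 579 × 452.39 × 3 × 1 = 589.4 kN.
Bearing (12 mm plate, F_u = 450 MPa): end bolts L_c = 50 − 27/2 = 36.5, R_n = min(1.2×36.5×12×450, 2.4×24×12×450) = 236.52 kN/bolt; interior L_c = 94 − 27 = 67, R_n = 311.04 kN/bolt. φR_n = 0.75 × (1×236.52 + 2×311.04) = 644.0 kN.
Tension yield (gross): A_g = 180×12 = 2160 mm². φR_n = 0.90 × 345 × 2160 = 670.7 kN.
Block shear: shear path 1×[50+2×94] = 1×238 mm, A_gv = 2856, A_nv = 1×(238 − 2.5×29)×12 = 1986 mm²; tension to near edge: (32 − 0.5×29)×12 = 210 mm². R_n = min(0.6×450×1986, 0.6×345×2856) + 1.0×450×210 = min(536.22, 591.19) + 94.5 = 630.72 kN. φR_n = 0.75 × 630.72 = 473.0 kN.
Governing: min(589.4, 644.0, 670.7, 473.0) = 473.0 kN → block shear.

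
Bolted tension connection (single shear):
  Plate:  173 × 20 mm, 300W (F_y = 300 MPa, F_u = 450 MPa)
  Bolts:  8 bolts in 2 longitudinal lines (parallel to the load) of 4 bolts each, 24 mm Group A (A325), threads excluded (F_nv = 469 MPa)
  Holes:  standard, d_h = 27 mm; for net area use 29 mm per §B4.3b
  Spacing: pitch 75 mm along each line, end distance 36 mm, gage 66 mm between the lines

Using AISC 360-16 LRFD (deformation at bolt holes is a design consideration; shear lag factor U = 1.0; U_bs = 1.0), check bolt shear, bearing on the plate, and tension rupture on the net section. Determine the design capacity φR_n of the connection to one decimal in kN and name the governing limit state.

Bolt shear: A_b = π(24)²/4 = 452.39 mm². φR_n = 0.75 × 469 × 452.39 × 8 × 1 = 1273.0 kN.
Bearing (20 mm plate, F_u = 450 MPa): end bolts L_c = 36 − 27/2 = 22.5, R_n = min(1.2×22.5×20×450, 2.4×24×20×450) = 243 kN/bolt; interior L_c = 75 − 27 = 48, R_n = 518.4 kN/bolt. φR_n = 0.75 × (2×243 + 6×518.4) = 2697.3 kN.
Tension rupture (net): A_n = (173 − 2×29)×20 = 2300 mm² (U = 1.0, A_e = A_n). φR_n = 0.75 × 450 × 2300 = 776.3 kN.
Governing: min(1273.0, 2697.3, 776.3) = 776.3 kN → net-section rupture.

776.3 kN (net-section rupture governs)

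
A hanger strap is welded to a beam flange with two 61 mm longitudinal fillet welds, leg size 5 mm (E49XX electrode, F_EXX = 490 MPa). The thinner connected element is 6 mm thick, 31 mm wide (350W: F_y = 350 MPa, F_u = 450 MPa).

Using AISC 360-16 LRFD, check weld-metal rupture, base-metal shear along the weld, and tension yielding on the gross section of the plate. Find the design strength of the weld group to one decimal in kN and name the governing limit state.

58.6 kN (gross-section yield governs)

Weld metal: throat = 0.707×5 = 3.535 mm, L = 2×61 = 122 mm. φR_n = 0.75 × 0.6 × 490 × 3.535 × 122 = 95.1 kN.
Base metal shear (6 mm plate): yield φR_n = 1.0×0.6×350×6×122 = 153.7 kN; rupture φR_n = 0.75×0.6×450×6×122 = 148.2 kN; take 148.2 kN (rupture).
Tension yield (gross): A_g = 31×6 = 186 mm². φR_n = 0.90 × 350 × 186 = 58.6 kN.
Governing: min(95.1, 148.2, 58.6) = 58.6 kN → gross-section yield.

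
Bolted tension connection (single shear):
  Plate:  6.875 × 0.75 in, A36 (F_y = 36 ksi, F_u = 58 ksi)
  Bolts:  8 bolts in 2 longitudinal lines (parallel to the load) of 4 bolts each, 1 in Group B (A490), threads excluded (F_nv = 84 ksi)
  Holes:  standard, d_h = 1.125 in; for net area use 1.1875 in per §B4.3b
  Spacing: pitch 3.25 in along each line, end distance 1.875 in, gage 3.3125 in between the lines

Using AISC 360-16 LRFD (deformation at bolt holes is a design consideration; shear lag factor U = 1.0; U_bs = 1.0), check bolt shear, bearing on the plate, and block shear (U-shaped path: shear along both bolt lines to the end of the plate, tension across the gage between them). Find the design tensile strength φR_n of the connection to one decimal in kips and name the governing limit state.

Bolt shear: A_b = π(1)²/4 = 0.7854 in². φR_n = 0.75 × 84 × 0.7854 × 8 × 1 = 395.8 kips.
Bearing (0.75 in plate, F_u = 58 ksi): end bolts L_c = 1.875 − 1.125/2 = 1.3125, R_n = min(1.2×1.3125×0.75×58, 2.4×1×0.75×58) = 68.513 kips/bolt; interior L_c = 3.25 − 1.125 = 2.125, R_n = 104.4 kips/bolt. φR_n = 0.75 × (2×68.513 + 6×104.4) = 572.6 kips.
Block shear: shear path 2×[1.875+3×3.25] = 2×11.625 in, A_gv = 17.438, A_nv = 2×(11.625 − 3.5×1.1875)×0.75 = 11.203 in²; tension across gage: (3.3125 − 1×1.1875)×0.75 = 1.5938 in². R_n = min(0.6×58×11.203, 0.6×36×17.438) + 1.0×58×1.5938 = min(389.86, 376.66) + 92.44 = 469.1 kips. φR_n = 0.75 × 469.1 = 351.8 kips.
Governing: min(395.8, 572.6, 351.8) = 351.8 kips → block shear.

351.8 kips (block shear governs)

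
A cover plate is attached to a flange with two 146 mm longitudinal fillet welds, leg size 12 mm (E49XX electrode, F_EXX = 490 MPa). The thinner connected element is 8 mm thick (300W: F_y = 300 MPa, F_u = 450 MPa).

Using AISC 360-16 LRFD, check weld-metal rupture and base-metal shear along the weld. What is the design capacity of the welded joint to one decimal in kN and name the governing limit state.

Weld metal: throat = 0.707×12 = 8.484 mm, L = 2×146 = 292 mm. φR_n = 0.75 × 0.6 × 490 × 8.484 × 292 = 546.3 kN.
Base metal shear (8 mm plate): yield φR_n = 1.0×0.6×300×8×292 = 420.5 kN; rupture φR_n = 0.75×0.6×450×8×292 = 473.0 kN; take 420.5 kN (yield).
Governing: min(546.3, 420.5) = 420.5 kN → base-metal shear.

420.5 kN (base-metal shear governs)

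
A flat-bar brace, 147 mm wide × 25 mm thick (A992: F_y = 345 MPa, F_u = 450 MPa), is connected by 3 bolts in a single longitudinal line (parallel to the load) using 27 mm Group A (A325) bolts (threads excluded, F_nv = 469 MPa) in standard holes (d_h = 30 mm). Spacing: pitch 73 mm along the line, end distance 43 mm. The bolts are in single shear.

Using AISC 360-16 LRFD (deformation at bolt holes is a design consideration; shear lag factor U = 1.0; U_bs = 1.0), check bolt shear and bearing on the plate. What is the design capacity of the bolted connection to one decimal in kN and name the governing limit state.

Bolt shear: A_b = π(27)²/4 = 572.56 mm². φR_n = 0.75 × 469 × 572.56 × 3 × 1 = 604.2 kN.
Bearing (25 mm plate, F_u = 450 MPa): end bolts L_c = 43 − 30/2 = 28, R_n = min(1.2×28×25×450, 2.4×27×25×450) = 378 kN/bolt; interior L_c = 73 − 30 = 43, R_n = 580.5 kN/bolt. φR_n = 0.75 × (1×378 + 2×580.5) = 1154.3 kN.
Governing: min(604.2, 1154.3) = 604.2 kN → bolt shear.

604.2 kN (bolt shear governs)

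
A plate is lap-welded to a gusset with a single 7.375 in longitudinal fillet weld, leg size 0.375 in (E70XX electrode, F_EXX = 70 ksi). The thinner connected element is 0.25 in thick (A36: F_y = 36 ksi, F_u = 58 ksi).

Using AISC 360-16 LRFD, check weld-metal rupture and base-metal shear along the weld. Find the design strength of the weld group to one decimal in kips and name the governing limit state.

Weld metal: throat = 0.707×0.375 = 0.26513 in, L = 7.375 in. φR_n = 0.75 × 0.6 × 70 × 0.26513 × 7.375 = 61.6 kips.
Base metal shear (0.25 in plate): yield φR_n = 1.0×0.6×36×0.25×7.375 = 39.8 kips; rupture φR_n = 0.75×0.6×58×0.25×7.375 = 48.1 kips; take 39.8 kips (yield).
Governing: min(61.6, 39.8) = 39.8 kips → base-metal shear.

39.8 kips (base-metal shear governs)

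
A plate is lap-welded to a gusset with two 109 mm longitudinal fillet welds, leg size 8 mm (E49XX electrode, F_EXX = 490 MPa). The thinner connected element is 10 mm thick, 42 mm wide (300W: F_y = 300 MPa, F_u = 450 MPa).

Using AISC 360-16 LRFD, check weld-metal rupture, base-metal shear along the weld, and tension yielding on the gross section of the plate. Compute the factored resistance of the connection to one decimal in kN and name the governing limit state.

113.4 kN (gross-section yield governs)

Weld metal: throat = 0.707×8 = 5.656 mm, L = 2×109 = 218 mm. φR_n = 0.75 × 0.6 × 490 × 5.656 × 218 = 271.9 kN.
Base metal shear (10 mm plate): yield φR_n = 1.0×0.6×300×10×218 = 392.4 kN; rupture φR_n = 0.75×0.6×450×10×218 = 441.5 kN; take 392.4 kN (yield).
Tension yield (gross): A_g = 42×10 = 420 mm². φR_n = 0.90 × 300 × 420 = 113.4 kN.
Governing: min(271.9, 392.4, 113.4) = 113.4 kN → gross-section yield.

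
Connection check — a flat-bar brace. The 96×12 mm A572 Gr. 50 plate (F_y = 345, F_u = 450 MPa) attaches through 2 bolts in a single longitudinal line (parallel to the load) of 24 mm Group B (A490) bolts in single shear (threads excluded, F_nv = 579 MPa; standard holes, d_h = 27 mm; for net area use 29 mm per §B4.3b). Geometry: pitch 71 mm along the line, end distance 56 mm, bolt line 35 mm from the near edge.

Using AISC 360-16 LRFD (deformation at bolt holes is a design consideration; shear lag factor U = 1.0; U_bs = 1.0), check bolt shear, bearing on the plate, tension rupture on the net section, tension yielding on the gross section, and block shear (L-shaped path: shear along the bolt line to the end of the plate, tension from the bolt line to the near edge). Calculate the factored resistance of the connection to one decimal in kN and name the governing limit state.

Bolt shear: A_b = π(24)²/4 = 452.39 mm². φR_n = 0.75 × 579 × 452.39 × 2 × 1 = 392.9 kN.
Bearing (12 mm plate, F_u = 450 MPa): end bolts L_c = 56 − 27/2 = 42.5, R_n = min(1.2×42.5×12×450, 2.4×24×12×450) = 275.4 kN/bolt; interior L_c = 71 − 27 = 44, R_n = 285.12 kN/bolt. φR_n = 0.75 × (1×275.4 + 1×285.12) = 420.4 kN.
Tension rupture (net): A_n = (96 − 1×29)×12 = 804 mm² (U = 1.0, A_e = A_n). φR_n = 0.75 × 450 × 804 = 271.4 kN.
Tension yield (gross): A_g = 96×12 = 1152 mm². φR_n = 0.90 × 345 × 1152 = 357.7 kN.
Block shear: shear path 1×[56+1×71] = 1×127 mm, A_gv = 1524, A_nv = 1×(127 − 1.5×29)×12 = 1002 mm²; tension to near edge: (35 − 0.5×29)×12 = 246 mm². R_n = min(0.6×450×1002, 0.6×345×1524) + 1.0×450×246 = min(270.54, 315.47) + 110.7 = 381.24 kN. φR_n = 0.75 × 381.24 = 285.9 kN.
Governing: min(392.9, 420.4, 271.4, 357.7, 285.9) = 271.4 kN → net-section rupture.

271.4 kN (net-section rupture governs)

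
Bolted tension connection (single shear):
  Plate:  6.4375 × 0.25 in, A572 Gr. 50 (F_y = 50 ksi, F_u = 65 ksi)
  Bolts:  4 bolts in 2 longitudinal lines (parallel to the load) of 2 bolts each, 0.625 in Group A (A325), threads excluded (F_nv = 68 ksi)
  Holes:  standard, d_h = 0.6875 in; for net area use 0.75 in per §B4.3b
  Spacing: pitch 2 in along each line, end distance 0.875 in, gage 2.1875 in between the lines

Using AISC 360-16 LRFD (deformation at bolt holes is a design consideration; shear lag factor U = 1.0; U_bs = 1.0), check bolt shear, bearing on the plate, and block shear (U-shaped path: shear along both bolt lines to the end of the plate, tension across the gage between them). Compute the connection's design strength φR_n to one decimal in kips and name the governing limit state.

43.1 kips (block shear governs)

Bolt shear: A_b = π(0.625)²/4 = 0.3068 in². φR_n = 0.75 × 68 × 0.3068 × 4 × 1 = 62.6 kips.
Bearing (0.25 in plate, F_u = 65 ksi): end bolts L_c = 0.875 − 0.6875/2 = 0.53125, R_n = min(1.2×0.53125×0.25×65, 2.4×0.625×0.25×65) = 10.359 kips/bolt; interior L_c = 2 − 0.6875 = 1.3125, R_n = 24.375 kips/bolt. φR_n = 0.75 × (2×10.359 + 2×24.375) = 52.1 kips.
Block shear: shear path 2×[0.875+1×2] = 2×2.875 in, A_gv = 1.4375, A_nv = 2×(2.875 − 1.5×0.75)×0.25 = 0.875 in²; tension across gage: (2.1875 − 1×0.75)×0.25 = 0.35938 in². R_n = min(0.6×65×0.875, 0.6×50×1.4375) + 1.0×65×0.35938 = min(34.125, 43.125) + 23.36 = 57.485 kips. φR_n = 0.75 × 57.485 = 43.1 kips.
Governing: min(62.6, 52.1, 43.1) = 43.1 kips → block shear.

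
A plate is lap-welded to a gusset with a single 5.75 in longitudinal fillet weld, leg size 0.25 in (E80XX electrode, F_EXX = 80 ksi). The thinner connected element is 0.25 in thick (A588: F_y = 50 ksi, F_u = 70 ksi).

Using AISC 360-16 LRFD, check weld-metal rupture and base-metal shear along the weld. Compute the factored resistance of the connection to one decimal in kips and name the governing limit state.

Weld metal: throat = 0.707×0.25 = 0.17675 in, L = 5.75 in. φR_n = 0.75 × 0.6 × 80 × 0.17675 × 5.75 = 36.6 kips.
Base metal shear (0.25 in plate): yield φR_n = 1.0×0.6×50×0.25×5.75 = 43.1 kips; rupture φR_n = 0.75×0.6×70×0.25×5.75 = 45.3 kips; take 43.1 kips (yield).
Governing: min(36.6, 43.1) = 36.6 kips → weld metal.

36.6 kips (weld metal governs)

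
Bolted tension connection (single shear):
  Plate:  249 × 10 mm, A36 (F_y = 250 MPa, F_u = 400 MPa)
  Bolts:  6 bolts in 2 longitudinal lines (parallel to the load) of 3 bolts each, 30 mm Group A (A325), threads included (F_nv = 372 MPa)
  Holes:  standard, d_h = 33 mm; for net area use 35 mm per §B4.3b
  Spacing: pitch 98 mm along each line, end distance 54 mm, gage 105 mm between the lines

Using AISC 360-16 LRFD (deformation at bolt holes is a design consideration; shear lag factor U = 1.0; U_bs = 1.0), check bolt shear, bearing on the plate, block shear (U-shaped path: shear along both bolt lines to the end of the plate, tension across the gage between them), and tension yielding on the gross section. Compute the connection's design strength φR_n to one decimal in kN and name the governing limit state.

560.3 kN (gross-section yield governs)

Bolt shear: A_b = π(30)²/4 = 706.86 mm². φR_n = 0.75 × 372 × 706.86 × 6 × 1 = 1183.3 kN.
Bearing (10 mm plate, F_u = 400 MPa): end bolts L_c = 54 − 33/2 = 37.5, R_n = min(1.2×37.5×10×400, 2.4×30×10×400) = 180 kN/bolt; interior L_c = 98 − 33 = 65, R_n = 288 kN/bolt. φR_n = 0.75 × (2×180 + 4×288) = 1134.0 kN.
Block shear: shear path 2×[54+2×98] = 2×250 mm, A_gv = 5000, A_nv = 2×(250 − 2.5×35)×10 = 3250 mm²; tension across gage: (105 − 1×35)×10 = 700 mm². R_n = min(0.6×400×3250, 0.6×250×5000) + 1.0×400×700 = min(780, 750) + 280 = 1030 kN. φR_n = 0.75 × 1030 = 772.5 kN.
Tension yield (gross): A_g = 249×10 = 2490 mm². φR_n = 0.90 × 250 × 2490 = 560.3 kN.
Governing: min(1183.3, 1134.0, 772.5, 560.3) = 560.3 kN → gross-section yield.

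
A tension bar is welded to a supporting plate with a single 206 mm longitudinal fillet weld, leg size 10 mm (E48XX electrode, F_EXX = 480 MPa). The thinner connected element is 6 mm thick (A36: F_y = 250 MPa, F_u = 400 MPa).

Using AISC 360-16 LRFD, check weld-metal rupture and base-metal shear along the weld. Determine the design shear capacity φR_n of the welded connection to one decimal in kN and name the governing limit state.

Weld metal: throat = 0.707×10 = 7.07 mm, L = 206 mm. φR_n = 0.75 × 0.6 × 480 × 7.07 × 206 = 314.6 kN.
Base metal shear (6 mm plate): yield φR_n = 1.0×0.6×250×6×206 = 185.4 kN; rupture φR_n = 0.75×0.6×400×6×206 = 222.5 kN; take 185.4 kN (yield).
Governing: min(314.6, 185.4) = 185.4 kN → base-metal shear.

185.4 kN (base-metal shear governs)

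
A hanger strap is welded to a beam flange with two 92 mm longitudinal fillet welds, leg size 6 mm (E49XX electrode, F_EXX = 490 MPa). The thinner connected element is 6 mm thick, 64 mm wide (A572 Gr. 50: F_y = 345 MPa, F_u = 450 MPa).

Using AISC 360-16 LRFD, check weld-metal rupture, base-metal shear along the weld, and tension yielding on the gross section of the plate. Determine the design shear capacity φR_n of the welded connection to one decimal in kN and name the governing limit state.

119.2 kN (gross-section yield governs)

Weld metal: throat = 0.707×6 = 4.242 mm, L = 2×92 = 184 mm. φR_n = 0.75 × 0.6 × 490 × 4.242 × 184 = 172.1 kN.
Base metal shear (6 mm plate): yield φR_n = 1.0×0.6×345×6×184 = 228.5 kN; rupture φR_n = 0.75×0.6×450×6×184 = 223.6 kN; take 223.6 kN (rupture).
Tension yield (gross): A_g = 64×6 = 384 mm². φR_n = 0.90 × 345 × 384 = 119.2 kN.
Governing: min(172.1, 223.6, 119.2) = 119.2 kN → gross-section yield.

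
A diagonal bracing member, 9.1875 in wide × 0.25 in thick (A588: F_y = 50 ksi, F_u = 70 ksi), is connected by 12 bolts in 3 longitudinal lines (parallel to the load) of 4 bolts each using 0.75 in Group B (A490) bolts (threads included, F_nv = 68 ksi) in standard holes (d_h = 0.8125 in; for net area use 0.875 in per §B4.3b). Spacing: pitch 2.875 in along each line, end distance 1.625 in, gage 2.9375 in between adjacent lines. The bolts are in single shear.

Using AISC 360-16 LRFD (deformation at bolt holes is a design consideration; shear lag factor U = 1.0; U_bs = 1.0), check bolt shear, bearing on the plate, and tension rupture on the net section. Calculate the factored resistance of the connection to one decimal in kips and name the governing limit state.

Bolt shear: A_b = π(0.75)²/4 = 0.44179 in². φR_n = 0.75 × 68 × 0.44179 × 12 × 1 = 270.4 kips.
Bearing (0.25 in plate, F_u = 70 ksi): end bolts L_c = 1.625 − 0.8125/2 = 1.21875, R_n = min(1.2×1.21875×0.25×70, 2.4×0.75×0.25×70) = 25.594 kips/bolt; interior L_c = 2.875 − 0.8125 = 2.0625, R_n = 31.5 kips/bolt. φR_n = 0.75 × (3×25.594 + 9×31.5) = 270.2 kips.
Tension rupture (net): A_n = (9.1875 − 3×0.875)×0.25 = 1.6406 in² (U = 1.0, A_e = A_n). φR_n = 0.75 × 70 × 1.6406 = 86.1 kips.
Governing: min(270.4, 270.2, 86.1) = 86.1 kips → net-section rupture.

86.1 kips (net-section rupture governs)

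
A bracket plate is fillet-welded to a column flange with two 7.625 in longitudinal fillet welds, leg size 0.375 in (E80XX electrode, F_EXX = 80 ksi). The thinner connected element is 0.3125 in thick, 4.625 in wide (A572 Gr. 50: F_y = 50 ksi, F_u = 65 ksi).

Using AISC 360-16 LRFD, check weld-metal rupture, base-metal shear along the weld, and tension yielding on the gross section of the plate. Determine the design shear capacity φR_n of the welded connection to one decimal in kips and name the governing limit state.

65.0 kips (gross-section yield governs)

Weld metal: throat = 0.707×0.375 = 0.26513 in, L = 2×7.625 = 15.25 in. φR_n = 0.75 × 0.6 × 80 × 0.26513 × 15.25 = 145.6 kips.
Base metal shear (0.3125 in plate): yield φR_n = 1.0×0.6×50×0.3125×15.25 = 143.0 kips; rupture φR_n = 0.75×0.6×65×0.3125×15.25 = 139.4 kips; take 139.4 kips (rupture).
Tension yield (gross): A_g = 4.625×0.3125 = 1.4453 in². φR_n = 0.90 × 50 × 1.4453 = 65.0 kips.
Governing: min(145.6, 139.4, 65.0) = 65.0 kips → gross-section yield.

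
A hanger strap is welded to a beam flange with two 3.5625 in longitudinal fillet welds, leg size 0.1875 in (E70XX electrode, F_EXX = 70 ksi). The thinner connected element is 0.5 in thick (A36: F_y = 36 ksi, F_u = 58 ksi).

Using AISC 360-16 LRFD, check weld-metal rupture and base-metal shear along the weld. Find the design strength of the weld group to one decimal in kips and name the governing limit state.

Weld metal: throat = 0.707×0.1875 = 0.13256 in, L = 2×3.5625 = 7.125 in. φR_n = 0.75 × 0.6 × 70 × 0.13256 × 7.125 = 29.8 kips.
Base metal shear (0.5 in plate): yield φR_n = 1.0×0.6×36×0.5×7.125 = 77.0 kips; rupture φR_n = 0.75×0.6×58×0.5×7.125 = 93.0 kips; take 77.0 kips (yield).
Governing: min(29.8, 77.0) = 29.8 kips → weld metal.

29.8 kips (weld metal governs)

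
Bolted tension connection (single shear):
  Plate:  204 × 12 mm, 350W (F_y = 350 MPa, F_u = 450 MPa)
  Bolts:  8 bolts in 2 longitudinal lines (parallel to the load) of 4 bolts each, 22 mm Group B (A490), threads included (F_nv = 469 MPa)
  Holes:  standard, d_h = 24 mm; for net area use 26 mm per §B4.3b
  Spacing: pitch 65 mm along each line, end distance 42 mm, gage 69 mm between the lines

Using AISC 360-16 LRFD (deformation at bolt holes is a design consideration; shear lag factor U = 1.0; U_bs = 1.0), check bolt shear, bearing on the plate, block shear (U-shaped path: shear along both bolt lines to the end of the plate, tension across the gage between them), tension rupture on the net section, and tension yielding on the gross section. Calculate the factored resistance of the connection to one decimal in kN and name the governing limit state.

Bolt shear: A_b = π(22)²/4 = 380.13 mm². φR_n = 0.75 × 469 × 380.13 × 8 × 1 = 1069.7 kN.
Bearing (12 mm plate, F_u = 450 MPa): end bolts L_c = 42 − 24/2 = 30, R_n = min(1.2×30×12×450, 2.4×22×12×450) = 194.4 kN/bolt; interior L_c = 65 − 24 = 41, R_n = 265.68 kN/bolt. φR_n = 0.75 × (2×194.4 + 6×265.68) = 1487.2 kN.
Block shear: shear path 2×[42+3×65] = 2×237 mm, A_gv = 5688, A_nv = 2×(237 − 3.5×26)×12 = 3504 mm²; tension across gage: (69 − 1×26)×12 = 516 mm². R_n = min(0.6×450×3504, 0.6×350×5688) + 1.0×450×516 = min(946.08, 1194.5) + 232.2 = 1178.3 kN. φR_n = 0.75 × 1178.3 = 883.7 kN.
Tension rupture (net): A_n = (204 − 2×26)×12 = 1824 mm² (U = 1.0, A_e = A_n). φR_n = 0.75 × 450 × 1824 = 615.6 kN.
Tension yield (gross): A_g = 204×12 = 2448 mm². φR_n = 0.90 × 350 × 2448 = 771.1 kN.
Governing: min(1069.7, 1487.2, 883.7, 615.6, 771.1) = 615.6 kN → net-section rupture.

615.6 kN (net-section rupture governs)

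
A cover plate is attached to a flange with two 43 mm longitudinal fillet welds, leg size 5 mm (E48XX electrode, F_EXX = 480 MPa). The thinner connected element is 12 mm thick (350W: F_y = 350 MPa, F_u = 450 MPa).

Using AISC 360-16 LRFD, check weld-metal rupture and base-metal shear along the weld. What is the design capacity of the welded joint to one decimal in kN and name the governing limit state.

Weld metal: throat = 0.707×5 = 3.535 mm, L = 2×43 = 86 mm. φR_n = 0.75 × 0.6 × 480 × 3.535 × 86 = 65.7 kN.
Base metal shear (12 mm plate): yield φR_n = 1.0×0.6×350×12×86 = 216.7 kN; rupture φR_n = 0.75×0.6×450×12×86 = 209.0 kN; take 209.0 kN (rupture).
Governing: min(65.7, 209.0) = 65.7 kN → weld metal.

65.7 kN (weld metal governs)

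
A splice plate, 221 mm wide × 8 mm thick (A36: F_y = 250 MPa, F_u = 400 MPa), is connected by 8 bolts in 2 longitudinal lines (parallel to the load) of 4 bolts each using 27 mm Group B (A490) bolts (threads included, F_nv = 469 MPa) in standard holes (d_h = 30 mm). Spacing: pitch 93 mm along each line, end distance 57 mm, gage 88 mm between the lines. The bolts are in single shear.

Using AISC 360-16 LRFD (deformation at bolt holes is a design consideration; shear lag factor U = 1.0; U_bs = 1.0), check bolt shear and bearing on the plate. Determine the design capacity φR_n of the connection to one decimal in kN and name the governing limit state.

1175.0 kN (bearing governs)

Bolt shear: A_b = π(27)²/4 = 572.56 mm². φR_n = 0.75 × 469 × 572.56 × 8 × 1 = 1611.2 kN.
Bearing (8 mm plate, F_u = 400 MPa): end bolts L_c = 57 − 30/2 = 42, R_n = min(1.2×42×8×400, 2.4×27×8×400) = 161.28 kN/bolt; interior L_c = 93 − 30 = 63, R_n = 207.36 kN/bolt. φR_n = 0.75 × (2×161.28 + 6×207.36) = 1175.0 kN.
Governing: min(1611.2, 1175.0) = 1175.0 kN → bearing.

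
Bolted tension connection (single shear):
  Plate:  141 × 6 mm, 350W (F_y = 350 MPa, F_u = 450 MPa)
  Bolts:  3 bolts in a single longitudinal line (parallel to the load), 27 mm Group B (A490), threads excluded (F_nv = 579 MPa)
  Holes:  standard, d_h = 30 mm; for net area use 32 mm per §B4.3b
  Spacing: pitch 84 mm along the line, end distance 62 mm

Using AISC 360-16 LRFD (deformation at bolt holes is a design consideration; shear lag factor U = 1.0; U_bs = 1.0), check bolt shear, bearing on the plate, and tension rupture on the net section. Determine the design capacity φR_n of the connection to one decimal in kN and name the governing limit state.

Bolt shear: A_b = π(27)²/4 = 572.56 mm². φR_n = 0.75 × 579 × 572.56 × 3 × 1 = 745.9 kN.
Bearing (6 mm plate, F_u = 450 MPa): end bolts L_c = 62 − 30/2 = 47, R_n = min(1.2×47×6×450, 2.4×27×6×450) = 152.28 kN/bolt; interior L_c = 84 − 30 = 54, R_n = 174.96 kN/bolt. φR_n = 0.75 × (1×152.28 + 2×174.96) = 376.7 kN.
Tension rupture (net): A_n = (141 − 1×32)×6 = 654 mm² (U = 1.0, A_e = A_n). φR_n = 0.75 × 450 × 654 = 220.7 kN.
Governing: min(745.9, 376.7, 220.7) = 220.7 kN → net-section rupture.

220.7 kN (net-section rupture governs)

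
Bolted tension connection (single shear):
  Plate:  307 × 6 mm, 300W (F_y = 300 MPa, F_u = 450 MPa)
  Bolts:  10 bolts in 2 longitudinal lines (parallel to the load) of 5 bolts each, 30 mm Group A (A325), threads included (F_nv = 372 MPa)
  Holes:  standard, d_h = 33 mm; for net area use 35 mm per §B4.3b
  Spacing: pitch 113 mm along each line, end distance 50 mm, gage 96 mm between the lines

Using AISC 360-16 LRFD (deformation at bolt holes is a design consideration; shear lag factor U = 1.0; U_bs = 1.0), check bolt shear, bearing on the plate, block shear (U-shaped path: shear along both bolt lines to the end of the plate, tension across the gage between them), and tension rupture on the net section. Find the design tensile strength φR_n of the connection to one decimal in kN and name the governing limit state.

Bolt shear: A_b = π(30)²/4 = 706.86 mm². φR_n = 0.75 × 372 × 706.86 × 10 × 1 = 1972.1 kN.
Bearing (6 mm plate, F_u = 450 MPa): end bolts L_c = 50 − 33/2 = 33.5, R_n = min(1.2×33.5×6×450, 2.4×30×6×450) = 108.54 kN/bolt; interior L_c = 113 − 33 = 80, R_n = 194.4 kN/bolt. φR_n = 0.75 × (2×108.54 + 8×194.4) = 1329.2 kN.
Block shear: shear path 2×[50+4×113] = 2×502 mm, A_gv = 6024, A_nv = 2×(502 − 4.5×35)×6 = 4134 mm²; tension across gage: (96 − 1×35)×6 = 366 mm². R_n = min(0.6×450×4134, 0.6×300×6024) + 1.0×450×366 = min(1116.2, 1084.3) + 164.7 = 1249 kN. φR_n = 0.75 × 1249 = 936.8 kN.
Tension rupture (net): A_n = (307 − 2×35)×6 = 1422 mm² (U = 1.0, A_e = A_n). φR_n = 0.75 × 450 × 1422 = 479.9 kN.
Governing: min(1972.1, 1329.2, 936.8, 479.9) = 479.9 kN → net-section rupture.

479.9 kN (net-section rupture governs)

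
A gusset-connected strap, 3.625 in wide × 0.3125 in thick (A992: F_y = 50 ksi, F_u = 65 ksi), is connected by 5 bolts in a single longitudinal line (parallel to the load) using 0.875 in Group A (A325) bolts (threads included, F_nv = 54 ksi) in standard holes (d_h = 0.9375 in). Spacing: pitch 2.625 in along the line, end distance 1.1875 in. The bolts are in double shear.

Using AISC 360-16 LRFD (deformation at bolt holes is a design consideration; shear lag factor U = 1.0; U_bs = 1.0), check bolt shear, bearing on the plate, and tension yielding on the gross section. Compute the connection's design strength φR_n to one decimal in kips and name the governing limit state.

Bolt shear: A_b = π(0.875)²/4 = 0.60132 in². φR_n = 0.75 × 54 × 0.60132 × 5 × 2 = 243.5 kips.
Bearing (0.3125 in plate, F_u = 65 ksi): end bolts L_c = 1.1875 − 0.9375/2 = 0.71875, R_n = min(1.2×0.71875×0.3125×65, 2.4×0.875×0.3125×65) = 17.52 kips/bolt; interior L_c = 2.625 − 0.9375 = 1.6875, R_n = 41.133 kips/bolt. φR_n = 0.75 × (1×17.52 + 4×41.133) = 136.5 kips.
Tension yield (gross): A_g = 3.625×0.3125 = 1.1328 in². φR_n = 0.90 × 50 × 1.1328 = 51.0 kips.
Governing: min(243.5, 136.5, 51.0) = 51.0 kips → gross-section yield.

51.0 kips (gross-section yield governs)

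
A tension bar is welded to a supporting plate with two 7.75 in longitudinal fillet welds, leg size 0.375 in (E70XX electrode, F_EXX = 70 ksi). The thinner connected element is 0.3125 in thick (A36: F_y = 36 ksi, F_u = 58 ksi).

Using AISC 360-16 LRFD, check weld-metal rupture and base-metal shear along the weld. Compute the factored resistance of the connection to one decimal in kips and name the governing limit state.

104.6 kips (base-metal shear governs)

Weld metal: throat = 0.707×0.375 = 0.26513 in, L = 2×7.75 = 15.5 in. φR_n = 0.75 × 0.6 × 70 × 0.26513 × 15.5 = 129.4 kips.
Base metal shear (0.3125 in plate): yield φR_n = 1.0×0.6×36×0.3125×15.5 = 104.6 kips; rupture φR_n = 0.75×0.6×58×0.3125×15.5 = 126.4 kips; take 104.6 kips (yield).
Governing: min(129.4, 104.6) = 104.6 kips → base-metal shear.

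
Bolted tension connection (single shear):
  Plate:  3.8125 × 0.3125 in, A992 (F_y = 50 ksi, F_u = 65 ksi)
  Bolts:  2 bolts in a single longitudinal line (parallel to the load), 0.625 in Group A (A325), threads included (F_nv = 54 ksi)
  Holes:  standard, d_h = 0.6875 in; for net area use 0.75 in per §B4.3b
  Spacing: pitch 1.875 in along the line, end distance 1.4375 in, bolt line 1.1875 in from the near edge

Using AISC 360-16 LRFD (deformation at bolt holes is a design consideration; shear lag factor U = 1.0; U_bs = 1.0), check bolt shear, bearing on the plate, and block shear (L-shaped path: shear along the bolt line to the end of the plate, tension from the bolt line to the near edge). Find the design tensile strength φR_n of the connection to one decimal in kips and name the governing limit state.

24.9 kips (bolt shear governs)

Bolt shear: A_b = π(0.625)²/4 = 0.3068 in². φR_n = 0.75 × 54 × 0.3068 × 2 × 1 = 24.9 kips.
Bearing (0.3125 in plate, F_u = 65 ksi): end bolts L_c = 1.4375 − 0.6875/2 = 1.09375, R_n = min(1.2×1.09375×0.3125×65, 2.4×0.625×0.3125×65) = 26.66 kips/bolt; interior L_c = 1.875 − 0.6875 = 1.1875, R_n = 28.945 kips/bolt. φR_n = 0.75 × (1×26.66 + 1×28.945) = 41.7 kips.
Block shear: shear path 1×[1.4375+1×1.875] = 1×3.3125 in, A_gv = 1.0352, A_nv = 1×(3.3125 − 1.5×0.75)×0.3125 = 0.68359 in²; tension to near edge: (1.1875 − 0.5×0.75)×0.3125 = 0.25391 in². R_n = min(0.6×65×0.68359, 0.6×50×1.0352) + 1.0×65×0.25391 = min(26.66, 31.056) + 16.504 = 43.164 kips. φR_n = 0.75 × 43.164 = 32.4 kips.
Governing: min(24.9, 41.7, 32.4) = 24.9 kips → bolt shear.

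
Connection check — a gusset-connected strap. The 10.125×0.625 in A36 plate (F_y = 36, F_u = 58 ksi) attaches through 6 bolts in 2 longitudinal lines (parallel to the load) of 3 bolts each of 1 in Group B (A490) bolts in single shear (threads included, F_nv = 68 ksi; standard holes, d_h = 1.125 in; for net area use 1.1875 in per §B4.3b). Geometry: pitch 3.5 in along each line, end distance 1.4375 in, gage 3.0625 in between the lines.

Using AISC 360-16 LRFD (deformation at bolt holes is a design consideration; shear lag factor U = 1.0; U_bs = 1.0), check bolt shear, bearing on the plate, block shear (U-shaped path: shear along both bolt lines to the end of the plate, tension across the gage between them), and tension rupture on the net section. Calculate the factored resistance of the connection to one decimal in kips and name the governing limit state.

210.7 kips (net-section rupture governs)

Bolt shear: A_b = π(1)²/4 = 0.7854 in². φR_n = 0.75 × 68 × 0.7854 × 6 × 1 = 240.3 kips.
Bearing (0.625 in plate, F_u = 58 ksi): end bolts L_c = 1.4375 − 1.125/2 = 0.875, R_n = min(1.2×0.875×0.625×58, 2.4×1×0.625×58) = 38.063 kips/bolt; interior L_c = 3.5 − 1.125 = 2.375, R_n = 87 kips/bolt. φR_n = 0.75 × (2×38.063 + 4×87) = 318.1 kips.
Block shear: shear path 2×[1.4375+2×3.5] = 2×8.4375 in, A_gv = 10.547, A_nv = 2×(8.4375 − 2.5×1.1875)×0.625 = 6.8359 in²; tension across gage: (3.0625 − 1×1.1875)×0.625 = 1.1719 in². R_n = min(0.6×58×6.8359, 0.6×36×10.547) + 1.0×58×1.1719 = min(237.89, 227.82) + 67.97 = 295.79 kips. φR_n = 0.75 × 295.79 = 221.8 kips.
Tension rupture (net): A_n = (10.125 − 2×1.1875)×0.625 = 4.8438 in² (U = 1.0, A_e = A_n). φR_n = 0.75 × 58 × 4.8438 = 210.7 kips.
Governing: min(240.3, 318.1, 221.8, 210.7) = 210.7 kips → net-section rupture.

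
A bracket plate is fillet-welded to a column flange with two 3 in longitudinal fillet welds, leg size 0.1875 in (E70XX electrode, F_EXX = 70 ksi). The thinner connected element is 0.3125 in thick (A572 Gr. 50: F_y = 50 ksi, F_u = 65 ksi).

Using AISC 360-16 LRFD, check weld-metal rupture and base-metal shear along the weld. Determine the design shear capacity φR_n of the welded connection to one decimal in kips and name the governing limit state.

Weld metal: throat = 0.707×0.1875 = 0.13256 in, L = 2×3 = 6 in. φR_n = 0.75 × 0.6 × 70 × 0.13256 × 6 = 25.1 kips.
Base metal shear (0.3125 in plate): yield φR_n = 1.0×0.6×50×0.3125×6 = 56.3 kips; rupture φR_n = 0.75×0.6×65×0.3125×6 = 54.8 kips; take 54.8 kips (rupture).
Governing: min(25.1, 54.8) = 25.1 kips → weld metal.

25.1 kips (weld metal governs)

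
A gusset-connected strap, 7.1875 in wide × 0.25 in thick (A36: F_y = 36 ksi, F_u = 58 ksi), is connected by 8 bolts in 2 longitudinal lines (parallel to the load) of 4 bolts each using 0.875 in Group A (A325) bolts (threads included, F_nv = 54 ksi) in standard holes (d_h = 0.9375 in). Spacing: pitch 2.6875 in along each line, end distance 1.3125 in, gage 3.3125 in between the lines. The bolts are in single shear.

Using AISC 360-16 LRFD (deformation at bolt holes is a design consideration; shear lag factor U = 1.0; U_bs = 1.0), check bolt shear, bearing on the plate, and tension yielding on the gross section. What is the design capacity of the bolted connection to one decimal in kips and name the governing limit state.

Bolt shear: A_b = π(0.875)²/4 = 0.60132 in². φR_n = 0.75 × 54 × 0.60132 × 8 × 1 = 194.8 kips.
Bearing (0.25 in plate, F_u = 58 ksi): end bolts L_c = 1.3125 − 0.9375/2 = 0.84375, R_n = min(1.2×0.84375×0.25×58, 2.4×0.875×0.25×58) = 14.681 kips/bolt; interior L_c = 2.6875 − 0.9375 = 1.75, R_n = 30.45 kips/bolt. φR_n = 0.75 × (2×14.681 + 6×30.45) = 159.0 kips.
Tension yield (gross): A_g = 7.1875×0.25 = 1.7969 in². φR_n = 0.90 × 36 × 1.7969 = 58.2 kips.
Governing: min(194.8, 159.0, 58.2) = 58.2 kips → gross-section yield.

58.2 kips (gross-section yield governs)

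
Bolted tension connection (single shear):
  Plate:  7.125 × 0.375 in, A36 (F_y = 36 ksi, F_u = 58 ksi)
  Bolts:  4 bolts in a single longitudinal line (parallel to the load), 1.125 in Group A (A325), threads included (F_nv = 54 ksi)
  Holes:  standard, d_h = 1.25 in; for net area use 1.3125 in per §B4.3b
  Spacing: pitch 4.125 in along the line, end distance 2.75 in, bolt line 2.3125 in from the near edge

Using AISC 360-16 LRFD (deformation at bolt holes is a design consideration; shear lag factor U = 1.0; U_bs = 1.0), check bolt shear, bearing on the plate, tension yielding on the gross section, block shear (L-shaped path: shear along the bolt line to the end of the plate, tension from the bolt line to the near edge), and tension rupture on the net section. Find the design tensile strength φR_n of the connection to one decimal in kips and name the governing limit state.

Bolt shear: A_b = π(1.125)²/4 = 0.99402 in². φR_n = 0.75 × 54 × 0.99402 × 4 × 1 = 161.0 kips.
Bearing (0.375 in plate, F_u = 58 ksi): end bolts L_c = 2.75 − 1.25/2 = 2.125, R_n = min(1.2×2.125×0.375×58, 2.4×1.125×0.375×58) = 55.463 kips/bolt; interior L_c = 4.125 − 1.25 = 2.875, R_n = 58.725 kips/bolt. φR_n = 0.75 × (1×55.463 + 3×58.725) = 173.7 kips.
Tension yield (gross): A_g = 7.125×0.375 = 2.6719 in². φR_n = 0.90 × 36 × 2.6719 = 86.6 kips.
Block shear: shear path 1×[2.75+3×4.125] = 1×15.125 in, A_gv = 5.6719, A_nv = 1×(15.125 − 3.5×1.3125)×0.375 = 3.9492 in²; tension to near edge: (2.3125 − 0.5×1.3125)×0.375 = 0.62109 in². R_n = min(0.6×58×3.9492, 0.6×36×5.6719) + 1.0×58×0.62109 = min(137.43, 122.51) + 36.023 = 158.53 kips. φR_n = 0.75 × 158.53 = 118.9 kips.
Tension rupture (net): A_n = (7.125 − 1×1.3125)×0.375 = 2.1797 in² (U = 1.0, A_e = A_n). φR_n = 0.75 × 58 × 2.1797 = 94.8 kips.
Governing: min(161.0, 173.7, 86.6, 118.9, 94.8) = 86.6 kips → gross-section yield.

86.6 kips (gross-section yield governs)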